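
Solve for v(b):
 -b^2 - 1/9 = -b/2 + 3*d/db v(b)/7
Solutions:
 v(b) = C1 - 7*b^3/9 + 7*b^2/12 - 7*b/27


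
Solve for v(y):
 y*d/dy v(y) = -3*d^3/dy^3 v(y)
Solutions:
 v(y) = C1 + Integral(C2*airyai(-3^(2/3)*y/3) + C3*airybi(-3^(2/3)*y/3), y)


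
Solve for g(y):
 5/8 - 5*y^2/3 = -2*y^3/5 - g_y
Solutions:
 g(y) = C1 - y^4/10 + 5*y^3/9 - 5*y/8


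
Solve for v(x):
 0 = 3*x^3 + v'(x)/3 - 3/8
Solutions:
 v(x) = C1 - 9*x^4/4 + 9*x/8


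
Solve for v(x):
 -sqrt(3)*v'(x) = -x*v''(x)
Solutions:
 v(x) = C1 + C2*x^(1 + sqrt(3))


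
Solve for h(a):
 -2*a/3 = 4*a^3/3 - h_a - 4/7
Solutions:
 h(a) = C1 + a^4/3 + a^2/3 - 4*a/7


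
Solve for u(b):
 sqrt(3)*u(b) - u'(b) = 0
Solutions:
 u(b) = C1*exp(sqrt(3)*b)


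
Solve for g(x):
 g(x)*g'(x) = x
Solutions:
 g(x) = -sqrt(C1 + x^2)
 g(x) = sqrt(C1 + x^2)


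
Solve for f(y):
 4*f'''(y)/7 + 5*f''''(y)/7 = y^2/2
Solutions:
 f(y) = C1 + C2*y + C3*y^2 + C4*exp(-4*y/5) + 7*y^5/480 - 35*y^4/384 + 175*y^3/384


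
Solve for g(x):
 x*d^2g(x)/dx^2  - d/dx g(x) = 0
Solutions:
 g(x) = C1 + C2*x^2


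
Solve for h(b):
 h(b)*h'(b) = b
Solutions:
 h(b) = -sqrt(C1 + b^2)
 h(b) = sqrt(C1 + b^2)


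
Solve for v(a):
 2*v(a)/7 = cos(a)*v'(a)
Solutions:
 v(a) = C1*(sin(a) + 1)^(1/7)/(sin(a) - 1)^(1/7)


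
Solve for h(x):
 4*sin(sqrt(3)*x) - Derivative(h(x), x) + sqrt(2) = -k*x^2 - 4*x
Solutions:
 h(x) = C1 + k*x^3/3 + 2*x^2 + sqrt(2)*x - 4*sqrt(3)*cos(sqrt(3)*x)/3


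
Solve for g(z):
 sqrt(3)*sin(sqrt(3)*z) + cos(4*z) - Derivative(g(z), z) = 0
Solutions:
 g(z) = C1 + sin(4*z)/4 - cos(sqrt(3)*z)


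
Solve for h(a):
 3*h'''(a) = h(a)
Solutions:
 h(a) = C3*exp(3^(2/3)*a/3) + (C1*sin(3^(1/6)*a/2) + C2*cos(3^(1/6)*a/2))*exp(-3^(2/3)*a/6)


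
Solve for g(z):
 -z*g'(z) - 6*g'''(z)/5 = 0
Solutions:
 g(z) = C1 + Integral(C2*airyai(-5^(1/3)*6^(2/3)*z/6) + C3*airybi(-5^(1/3)*6^(2/3)*z/6), z)


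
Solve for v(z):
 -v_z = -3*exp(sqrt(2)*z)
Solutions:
 v(z) = C1 + 3*sqrt(2)*exp(sqrt(2)*z)/2


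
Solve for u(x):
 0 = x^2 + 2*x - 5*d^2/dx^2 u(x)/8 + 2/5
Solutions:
 u(x) = C1 + C2*x + 2*x^4/15 + 8*x^3/15 + 8*x^2/25


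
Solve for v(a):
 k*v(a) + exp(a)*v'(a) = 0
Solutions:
 v(a) = C1*exp(k*exp(-a))


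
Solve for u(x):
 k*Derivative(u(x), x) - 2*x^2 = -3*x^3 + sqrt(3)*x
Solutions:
 u(x) = C1 - 3*x^4/(4*k) + 2*x^3/(3*k) + sqrt(3)*x^2/(2*k)


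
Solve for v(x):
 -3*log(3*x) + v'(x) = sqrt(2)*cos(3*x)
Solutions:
 v(x) = C1 + 3*x*log(x) - 3*x + 3*x*log(3) + sqrt(2)*sin(3*x)/3


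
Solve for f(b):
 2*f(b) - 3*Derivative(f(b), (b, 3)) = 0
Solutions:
 f(b) = C3*exp(2^(1/3)*3^(2/3)*b/3) + (C1*sin(2^(1/3)*3^(1/6)*b/2) + C2*cos(2^(1/3)*3^(1/6)*b/2))*exp(-2^(1/3)*3^(2/3)*b/6)


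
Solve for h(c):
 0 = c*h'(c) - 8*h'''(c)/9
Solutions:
 h(c) = C1 + Integral(C2*airyai(3^(2/3)*c/2) + C3*airybi(3^(2/3)*c/2), c)


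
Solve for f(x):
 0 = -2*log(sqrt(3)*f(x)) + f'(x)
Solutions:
 -Integral(1/(2*log(_y) + log(3)), (_y, f(x))) = C1 - x


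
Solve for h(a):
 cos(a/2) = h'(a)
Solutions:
 h(a) = C1 + 2*sin(a/2)


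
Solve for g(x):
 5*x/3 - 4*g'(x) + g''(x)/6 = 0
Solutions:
 g(x) = C1 + C2*exp(24*x) + 5*x^2/24 + 5*x/288


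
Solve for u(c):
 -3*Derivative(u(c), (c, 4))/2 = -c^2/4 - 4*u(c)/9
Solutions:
 u(c) = C1*exp(-2^(3/4)*3^(1/4)*c/3) + C2*exp(2^(3/4)*3^(1/4)*c/3) + C3*sin(2^(3/4)*3^(1/4)*c/3) + C4*cos(2^(3/4)*3^(1/4)*c/3) - 9*c^2/16


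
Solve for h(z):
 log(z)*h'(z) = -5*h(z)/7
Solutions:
 h(z) = C1*exp(-5*li(z)/7)


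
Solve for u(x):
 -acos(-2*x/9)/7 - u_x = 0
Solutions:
 u(x) = C1 - x*acos(-2*x/9)/7 - sqrt(81 - 4*x^2)/14


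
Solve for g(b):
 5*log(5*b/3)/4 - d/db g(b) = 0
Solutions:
 g(b) = C1 + 5*b*log(b)/4 - 5*b*log(3)/4 - 5*b/4 + 5*b*log(5)/4


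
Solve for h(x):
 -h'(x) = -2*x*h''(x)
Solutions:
 h(x) = C1 + C2*x^(3/2)


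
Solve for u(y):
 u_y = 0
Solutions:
 u(y) = C1


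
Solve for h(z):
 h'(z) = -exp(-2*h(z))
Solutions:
 h(z) = log(-sqrt(C1 - 2*z))
 h(z) = log(C1 - 2*z)/2


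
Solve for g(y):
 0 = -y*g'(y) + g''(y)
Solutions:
 g(y) = C1 + C2*erfi(sqrt(2)*y/2)


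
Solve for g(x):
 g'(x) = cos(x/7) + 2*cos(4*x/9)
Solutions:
 g(x) = C1 + 7*sin(x/7) + 9*sin(4*x/9)/2


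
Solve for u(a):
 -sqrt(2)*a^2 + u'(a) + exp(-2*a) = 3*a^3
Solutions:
 u(a) = C1 + 3*a^4/4 + sqrt(2)*a^3/3 + exp(-2*a)/2


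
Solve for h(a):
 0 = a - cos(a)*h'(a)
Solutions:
 h(a) = C1 + Integral(a/cos(a), a)


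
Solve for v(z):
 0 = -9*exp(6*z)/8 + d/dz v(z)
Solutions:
 v(z) = C1 + 3*exp(6*z)/16


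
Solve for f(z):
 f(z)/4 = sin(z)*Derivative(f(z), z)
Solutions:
 f(z) = C1*(cos(z) - 1)^(1/8)/(cos(z) + 1)^(1/8)


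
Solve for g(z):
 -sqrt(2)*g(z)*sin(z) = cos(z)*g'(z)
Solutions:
 g(z) = C1*cos(z)^(sqrt(2))


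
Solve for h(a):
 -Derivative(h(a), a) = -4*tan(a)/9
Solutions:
 h(a) = C1 - 4*log(cos(a))/9


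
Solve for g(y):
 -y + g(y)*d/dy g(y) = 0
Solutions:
 g(y) = -sqrt(C1 + y^2)
 g(y) = sqrt(C1 + y^2)


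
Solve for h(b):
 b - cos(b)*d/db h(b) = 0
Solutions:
 h(b) = C1 + Integral(b/cos(b), b)


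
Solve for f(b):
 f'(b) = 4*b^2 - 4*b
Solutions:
 f(b) = C1 + 4*b^3/3 - 2*b^2


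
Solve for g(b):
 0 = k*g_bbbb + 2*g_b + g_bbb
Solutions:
 g(b) = C1 + C2*exp(-b*((sqrt(((27 + k^(-2))^2 - 1/k^4)/k^2) + 27/k + k^(-3))^(1/3) + 1/k + 1/(k^2*(sqrt(((27 + k^(-2))^2 - 1/k^4)/k^2) + 27/k + k^(-3))^(1/3)))/3) + C3*exp(b*((sqrt(((27 + k^(-2))^2 - 1/k^4)/k^2) + 27/k + k^(-3))^(1/3) - sqrt(3)*I*(sqrt(((27 + k^(-2))^2 - 1/k^4)/k^2) + 27/k + k^(-3))^(1/3) - 2/k - 4/(k^2*(-1 + sqrt(3)*I)*(sqrt(((27 + k^(-2))^2 - 1/k^4)/k^2) + 27/k + k^(-3))^(1/3)))/6) + C4*exp(b*((sqrt(((27 + k^(-2))^2 - 1/k^4)/k^2) + 27/k + k^(-3))^(1/3) + sqrt(3)*I*(sqrt(((27 + k^(-2))^2 - 1/k^4)/k^2) + 27/k + k^(-3))^(1/3) - 2/k + 4/(k^2*(1 + sqrt(3)*I)*(sqrt(((27 + k^(-2))^2 - 1/k^4)/k^2) + 27/k + k^(-3))^(1/3)))/6)


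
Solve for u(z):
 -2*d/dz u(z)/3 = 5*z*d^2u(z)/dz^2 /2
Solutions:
 u(z) = C1 + C2*z^(11/15)


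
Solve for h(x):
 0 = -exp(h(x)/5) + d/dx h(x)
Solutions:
 h(x) = 5*log(-1/(C1 + x)) + 5*log(5)


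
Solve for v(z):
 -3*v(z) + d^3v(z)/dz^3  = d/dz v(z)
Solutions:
 v(z) = C1*exp(-z*(2*18^(1/3)/(sqrt(717) + 27)^(1/3) + 12^(1/3)*(sqrt(717) + 27)^(1/3))/12)*sin(2^(1/3)*3^(1/6)*z*(-2^(1/3)*3^(2/3)*(sqrt(717) + 27)^(1/3) + 6/(sqrt(717) + 27)^(1/3))/12) + C2*exp(-z*(2*18^(1/3)/(sqrt(717) + 27)^(1/3) + 12^(1/3)*(sqrt(717) + 27)^(1/3))/12)*cos(2^(1/3)*3^(1/6)*z*(-2^(1/3)*3^(2/3)*(sqrt(717) + 27)^(1/3) + 6/(sqrt(717) + 27)^(1/3))/12) + C3*exp(z*(2*18^(1/3)/(sqrt(717) + 27)^(1/3) + 12^(1/3)*(sqrt(717) + 27)^(1/3))/6)


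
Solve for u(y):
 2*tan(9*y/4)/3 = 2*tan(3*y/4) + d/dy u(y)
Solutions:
 u(y) = C1 + 8*log(cos(3*y/4))/3 - 8*log(cos(9*y/4))/27


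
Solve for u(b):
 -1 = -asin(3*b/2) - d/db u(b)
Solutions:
 u(b) = C1 - b*asin(3*b/2) + b - sqrt(4 - 9*b^2)/3


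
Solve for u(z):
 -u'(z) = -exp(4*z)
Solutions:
 u(z) = C1 + exp(4*z)/4


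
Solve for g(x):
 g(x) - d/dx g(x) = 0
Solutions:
 g(x) = C1*exp(x)


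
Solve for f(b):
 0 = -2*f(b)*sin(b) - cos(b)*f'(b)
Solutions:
 f(b) = C1*cos(b)^2


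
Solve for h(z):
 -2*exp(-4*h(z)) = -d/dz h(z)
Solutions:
 h(z) = log(-I*(C1 + 8*z)^(1/4))
 h(z) = log(I*(C1 + 8*z)^(1/4))
 h(z) = log(-(C1 + 8*z)^(1/4))
 h(z) = log(C1 + 8*z)/4


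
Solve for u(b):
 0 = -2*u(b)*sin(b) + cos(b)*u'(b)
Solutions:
 u(b) = C1/cos(b)^2


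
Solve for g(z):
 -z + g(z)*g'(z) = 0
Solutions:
 g(z) = -sqrt(C1 + z^2)
 g(z) = sqrt(C1 + z^2)


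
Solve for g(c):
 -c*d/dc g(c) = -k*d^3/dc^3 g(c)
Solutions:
 g(c) = C1 + Integral(C2*airyai(c*(1/k)^(1/3)) + C3*airybi(c*(1/k)^(1/3)), c)


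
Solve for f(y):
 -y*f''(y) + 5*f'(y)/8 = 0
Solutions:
 f(y) = C1 + C2*y^(13/8)


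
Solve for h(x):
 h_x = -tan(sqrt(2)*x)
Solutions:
 h(x) = C1 + sqrt(2)*log(cos(sqrt(2)*x))/2


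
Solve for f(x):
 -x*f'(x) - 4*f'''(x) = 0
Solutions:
 f(x) = C1 + Integral(C2*airyai(-2^(1/3)*x/2) + C3*airybi(-2^(1/3)*x/2), x)


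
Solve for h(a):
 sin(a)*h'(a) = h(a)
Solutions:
 h(a) = C1*sqrt(cos(a) - 1)/sqrt(cos(a) + 1)


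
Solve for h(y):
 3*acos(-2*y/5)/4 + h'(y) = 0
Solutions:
 h(y) = C1 - 3*y*acos(-2*y/5)/4 - 3*sqrt(25 - 4*y^2)/8


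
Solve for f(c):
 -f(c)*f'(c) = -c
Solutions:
 f(c) = -sqrt(C1 + c^2)
 f(c) = sqrt(C1 + c^2)


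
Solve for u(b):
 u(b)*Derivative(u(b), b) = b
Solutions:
 u(b) = -sqrt(C1 + b^2)
 u(b) = sqrt(C1 + b^2)


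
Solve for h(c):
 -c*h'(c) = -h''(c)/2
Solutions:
 h(c) = C1 + C2*erfi(c)


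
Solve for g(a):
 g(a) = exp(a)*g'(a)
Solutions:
 g(a) = C1*exp(-exp(-a))


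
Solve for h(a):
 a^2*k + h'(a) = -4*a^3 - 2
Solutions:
 h(a) = C1 - a^4 - a^3*k/3 - 2*a


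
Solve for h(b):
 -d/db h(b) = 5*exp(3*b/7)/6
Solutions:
 h(b) = C1 - 35*exp(3*b/7)/18


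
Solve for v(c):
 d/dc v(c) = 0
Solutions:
 v(c) = C1


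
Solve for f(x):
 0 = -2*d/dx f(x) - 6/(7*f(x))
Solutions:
 f(x) = -sqrt(C1 - 42*x)/7
 f(x) = sqrt(C1 - 42*x)/7


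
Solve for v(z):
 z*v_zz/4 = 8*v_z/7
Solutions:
 v(z) = C1 + C2*z^(39/7)


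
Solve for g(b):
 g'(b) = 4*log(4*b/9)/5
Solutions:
 g(b) = C1 + 4*b*log(b)/5 - 8*b*log(3)/5 - 4*b/5 + 8*b*log(2)/5


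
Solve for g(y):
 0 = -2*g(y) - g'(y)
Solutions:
 g(y) = C1*exp(-2*y)


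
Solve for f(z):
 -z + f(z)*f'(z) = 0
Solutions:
 f(z) = -sqrt(C1 + z^2)
 f(z) = sqrt(C1 + z^2)


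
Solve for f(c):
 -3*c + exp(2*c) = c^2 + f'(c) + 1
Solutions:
 f(c) = C1 - c^3/3 - 3*c^2/2 - c + exp(2*c)/2


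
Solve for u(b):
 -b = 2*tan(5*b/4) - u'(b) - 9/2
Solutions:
 u(b) = C1 + b^2/2 - 9*b/2 - 8*log(cos(5*b/4))/5


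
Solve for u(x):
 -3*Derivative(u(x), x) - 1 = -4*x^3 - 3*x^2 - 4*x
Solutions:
 u(x) = C1 + x^4/3 + x^3/3 + 2*x^2/3 - x/3


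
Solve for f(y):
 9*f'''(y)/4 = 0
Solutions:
 f(y) = C1 + C2*y + C3*y^2


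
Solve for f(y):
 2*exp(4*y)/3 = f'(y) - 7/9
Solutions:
 f(y) = C1 + 7*y/9 + exp(4*y)/6


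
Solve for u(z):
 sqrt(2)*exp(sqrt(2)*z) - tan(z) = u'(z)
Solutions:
 u(z) = C1 + exp(sqrt(2)*z) + log(cos(z))


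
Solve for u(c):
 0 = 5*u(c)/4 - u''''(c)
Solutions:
 u(c) = C1*exp(-sqrt(2)*5^(1/4)*c/2) + C2*exp(sqrt(2)*5^(1/4)*c/2) + C3*sin(sqrt(2)*5^(1/4)*c/2) + C4*cos(sqrt(2)*5^(1/4)*c/2)


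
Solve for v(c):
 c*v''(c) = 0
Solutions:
 v(c) = C1 + C2*c


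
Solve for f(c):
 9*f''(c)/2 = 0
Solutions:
 f(c) = C1 + C2*c


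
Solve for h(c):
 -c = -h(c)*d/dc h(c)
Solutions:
 h(c) = -sqrt(C1 + c^2)
 h(c) = sqrt(C1 + c^2)


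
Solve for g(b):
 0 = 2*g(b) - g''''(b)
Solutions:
 g(b) = C1*exp(-2^(1/4)*b) + C2*exp(2^(1/4)*b) + C3*sin(2^(1/4)*b) + C4*cos(2^(1/4)*b)


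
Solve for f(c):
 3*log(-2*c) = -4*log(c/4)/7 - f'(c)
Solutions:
 f(c) = C1 - 25*c*log(c)/7 + c*(-13*log(2)/7 + 25/7 - 3*I*pi)


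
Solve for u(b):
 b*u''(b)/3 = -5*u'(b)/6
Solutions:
 u(b) = C1 + C2/b^(3/2)


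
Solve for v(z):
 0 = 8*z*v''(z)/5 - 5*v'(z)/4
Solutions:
 v(z) = C1 + C2*z^(57/32)


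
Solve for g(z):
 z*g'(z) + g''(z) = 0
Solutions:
 g(z) = C1 + C2*erf(sqrt(2)*z/2)


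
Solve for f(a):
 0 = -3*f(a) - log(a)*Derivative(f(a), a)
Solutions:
 f(a) = C1*exp(-3*li(a))


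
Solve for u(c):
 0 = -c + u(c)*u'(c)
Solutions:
 u(c) = -sqrt(C1 + c^2)
 u(c) = sqrt(C1 + c^2)


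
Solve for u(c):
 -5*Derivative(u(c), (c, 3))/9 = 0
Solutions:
 u(c) = C1 + C2*c + C3*c^2


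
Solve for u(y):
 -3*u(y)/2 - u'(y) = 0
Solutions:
 u(y) = C1*exp(-3*y/2)


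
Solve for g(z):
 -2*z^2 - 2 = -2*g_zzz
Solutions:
 g(z) = C1 + C2*z + C3*z^2 + z^5/60 + z^3/6


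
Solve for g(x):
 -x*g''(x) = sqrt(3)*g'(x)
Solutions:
 g(x) = C1 + C2*x^(1 - sqrt(3))


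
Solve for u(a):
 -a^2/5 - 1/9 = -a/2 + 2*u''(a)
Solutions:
 u(a) = C1 + C2*a - a^4/120 + a^3/24 - a^2/36


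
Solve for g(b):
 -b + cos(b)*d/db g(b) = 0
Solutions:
 g(b) = C1 + Integral(b/cos(b), b)


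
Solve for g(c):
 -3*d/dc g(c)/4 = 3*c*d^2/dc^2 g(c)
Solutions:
 g(c) = C1 + C2*c^(3/4)


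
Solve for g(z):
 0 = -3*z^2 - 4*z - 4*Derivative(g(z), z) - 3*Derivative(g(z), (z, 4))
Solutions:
 g(z) = C1 + C4*exp(-6^(2/3)*z/3) - z^3/4 - z^2/2 + (C2*sin(2^(2/3)*3^(1/6)*z/2) + C3*cos(2^(2/3)*3^(1/6)*z/2))*exp(6^(2/3)*z/6)


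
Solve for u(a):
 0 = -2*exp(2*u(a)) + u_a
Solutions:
 u(a) = log(-sqrt(-1/(C1 + 2*a))) - log(2)/2
 u(a) = log(-1/(C1 + 2*a))/2 - log(2)/2


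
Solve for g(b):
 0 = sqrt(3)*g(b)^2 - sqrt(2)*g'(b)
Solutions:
 g(b) = -2/(C1 + sqrt(6)*b)


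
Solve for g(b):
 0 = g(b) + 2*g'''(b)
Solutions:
 g(b) = C3*exp(-2^(2/3)*b/2) + (C1*sin(2^(2/3)*sqrt(3)*b/4) + C2*cos(2^(2/3)*sqrt(3)*b/4))*exp(2^(2/3)*b/4)


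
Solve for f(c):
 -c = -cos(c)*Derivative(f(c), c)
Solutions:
 f(c) = C1 + Integral(c/cos(c), c)


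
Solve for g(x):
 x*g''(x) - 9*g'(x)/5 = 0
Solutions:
 g(x) = C1 + C2*x^(14/5)


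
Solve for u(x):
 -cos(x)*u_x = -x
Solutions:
 u(x) = C1 + Integral(x/cos(x), x)


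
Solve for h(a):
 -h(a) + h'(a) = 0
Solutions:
 h(a) = C1*exp(a)


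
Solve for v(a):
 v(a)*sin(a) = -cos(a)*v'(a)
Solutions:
 v(a) = C1*cos(a)


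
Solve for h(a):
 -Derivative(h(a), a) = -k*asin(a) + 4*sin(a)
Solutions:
 h(a) = C1 + k*(a*asin(a) + sqrt(1 - a^2)) + 4*cos(a)


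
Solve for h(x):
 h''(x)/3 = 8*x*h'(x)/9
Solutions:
 h(x) = C1 + C2*erfi(2*sqrt(3)*x/3)


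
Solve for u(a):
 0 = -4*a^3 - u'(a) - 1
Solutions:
 u(a) = C1 - a^4 - a


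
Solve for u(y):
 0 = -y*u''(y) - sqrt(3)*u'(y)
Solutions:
 u(y) = C1 + C2*y^(1 - sqrt(3))


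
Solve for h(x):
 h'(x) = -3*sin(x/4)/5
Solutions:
 h(x) = C1 + 12*cos(x/4)/5


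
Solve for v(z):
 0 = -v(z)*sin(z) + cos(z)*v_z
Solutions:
 v(z) = C1/cos(z)


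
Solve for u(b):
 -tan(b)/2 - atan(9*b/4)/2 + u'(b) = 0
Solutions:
 u(b) = C1 + b*atan(9*b/4)/2 - log(81*b^2 + 16)/9 - log(cos(b))/2


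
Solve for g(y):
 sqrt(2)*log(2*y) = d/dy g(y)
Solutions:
 g(y) = C1 + sqrt(2)*y*log(y) - sqrt(2)*y + sqrt(2)*y*log(2)


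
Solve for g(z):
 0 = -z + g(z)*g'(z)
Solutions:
 g(z) = -sqrt(C1 + z^2)
 g(z) = sqrt(C1 + z^2)


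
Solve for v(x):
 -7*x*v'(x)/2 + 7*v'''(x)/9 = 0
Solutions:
 v(x) = C1 + Integral(C2*airyai(6^(2/3)*x/2) + C3*airybi(6^(2/3)*x/2), x)


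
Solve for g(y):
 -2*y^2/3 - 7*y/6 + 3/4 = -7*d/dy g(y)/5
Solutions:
 g(y) = C1 + 10*y^3/63 + 5*y^2/12 - 15*y/28


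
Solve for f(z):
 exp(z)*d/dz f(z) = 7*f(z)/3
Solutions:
 f(z) = C1*exp(-7*exp(-z)/3)


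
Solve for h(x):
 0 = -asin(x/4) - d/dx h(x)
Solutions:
 h(x) = C1 - x*asin(x/4) - sqrt(16 - x^2)


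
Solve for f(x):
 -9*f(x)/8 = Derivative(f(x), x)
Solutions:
 f(x) = C1*exp(-9*x/8)


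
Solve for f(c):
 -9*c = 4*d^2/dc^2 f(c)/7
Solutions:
 f(c) = C1 + C2*c - 21*c^3/8


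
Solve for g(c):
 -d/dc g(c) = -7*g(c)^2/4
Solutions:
 g(c) = -4/(C1 + 7*c)


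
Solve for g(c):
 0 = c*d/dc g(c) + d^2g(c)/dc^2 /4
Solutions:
 g(c) = C1 + C2*erf(sqrt(2)*c)


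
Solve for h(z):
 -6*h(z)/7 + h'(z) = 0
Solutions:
 h(z) = C1*exp(6*z/7)


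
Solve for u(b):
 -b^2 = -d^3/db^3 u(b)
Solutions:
 u(b) = C1 + C2*b + C3*b^2 + b^5/60


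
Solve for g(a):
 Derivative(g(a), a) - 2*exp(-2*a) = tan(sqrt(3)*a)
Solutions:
 g(a) = C1 + sqrt(3)*log(tan(sqrt(3)*a)^2 + 1)/6 - exp(-2*a)


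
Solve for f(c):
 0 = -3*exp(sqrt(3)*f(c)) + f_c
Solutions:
 f(c) = sqrt(3)*(2*log(-1/(C1 + 3*c)) - log(3))/6


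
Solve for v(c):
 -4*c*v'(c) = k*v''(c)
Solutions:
 v(c) = C1 + C2*sqrt(k)*erf(sqrt(2)*c*sqrt(1/k))


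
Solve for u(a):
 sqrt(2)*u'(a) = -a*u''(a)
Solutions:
 u(a) = C1 + C2*a^(1 - sqrt(2))


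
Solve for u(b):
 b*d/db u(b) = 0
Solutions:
 u(b) = C1


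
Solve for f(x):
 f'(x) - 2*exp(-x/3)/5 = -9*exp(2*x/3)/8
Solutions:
 f(x) = C1 - 27*exp(2*x/3)/16 - 6*exp(-x/3)/5


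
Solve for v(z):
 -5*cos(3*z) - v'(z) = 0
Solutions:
 v(z) = C1 - 5*sin(3*z)/3


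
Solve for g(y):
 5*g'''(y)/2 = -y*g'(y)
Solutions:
 g(y) = C1 + Integral(C2*airyai(-2^(1/3)*5^(2/3)*y/5) + C3*airybi(-2^(1/3)*5^(2/3)*y/5), y)


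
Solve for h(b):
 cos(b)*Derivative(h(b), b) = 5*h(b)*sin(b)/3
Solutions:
 h(b) = C1/cos(b)^(5/3)


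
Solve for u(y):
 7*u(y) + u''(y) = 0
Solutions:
 u(y) = C1*sin(sqrt(7)*y) + C2*cos(sqrt(7)*y)


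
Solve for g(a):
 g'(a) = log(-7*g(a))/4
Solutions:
 -4*Integral(1/(log(-_y) + log(7)), (_y, g(a))) = C1 - a


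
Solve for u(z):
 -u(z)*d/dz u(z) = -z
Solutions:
 u(z) = -sqrt(C1 + z^2)
 u(z) = sqrt(C1 + z^2)


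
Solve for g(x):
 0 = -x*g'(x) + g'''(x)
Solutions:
 g(x) = C1 + Integral(C2*airyai(x) + C3*airybi(x), x)


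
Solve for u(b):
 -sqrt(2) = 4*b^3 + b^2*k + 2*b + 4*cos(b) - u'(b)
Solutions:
 u(b) = C1 + b^4 + b^3*k/3 + b^2 + sqrt(2)*b + 4*sin(b)


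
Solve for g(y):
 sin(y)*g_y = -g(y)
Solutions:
 g(y) = C1*sqrt(cos(y) + 1)/sqrt(cos(y) - 1)


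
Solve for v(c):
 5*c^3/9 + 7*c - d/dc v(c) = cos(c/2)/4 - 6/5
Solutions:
 v(c) = C1 + 5*c^4/36 + 7*c^2/2 + 6*c/5 - sin(c/2)/2


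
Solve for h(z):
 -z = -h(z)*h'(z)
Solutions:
 h(z) = -sqrt(C1 + z^2)
 h(z) = sqrt(C1 + z^2)


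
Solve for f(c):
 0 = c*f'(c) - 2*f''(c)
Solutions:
 f(c) = C1 + C2*erfi(c/2)


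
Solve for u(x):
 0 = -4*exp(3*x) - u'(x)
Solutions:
 u(x) = C1 - 4*exp(3*x)/3


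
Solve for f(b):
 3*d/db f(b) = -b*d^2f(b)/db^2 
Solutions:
 f(b) = C1 + C2/b^2


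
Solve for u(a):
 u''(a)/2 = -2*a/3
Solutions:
 u(a) = C1 + C2*a - 2*a^3/9


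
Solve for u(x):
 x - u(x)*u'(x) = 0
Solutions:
 u(x) = -sqrt(C1 + x^2)
 u(x) = sqrt(C1 + x^2)


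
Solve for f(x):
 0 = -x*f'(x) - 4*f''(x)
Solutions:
 f(x) = C1 + C2*erf(sqrt(2)*x/4)


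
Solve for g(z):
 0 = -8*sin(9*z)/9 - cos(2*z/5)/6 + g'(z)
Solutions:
 g(z) = C1 + 5*sin(2*z/5)/12 - 8*cos(9*z)/81


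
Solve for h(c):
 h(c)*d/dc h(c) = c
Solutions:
 h(c) = -sqrt(C1 + c^2)
 h(c) = sqrt(C1 + c^2)


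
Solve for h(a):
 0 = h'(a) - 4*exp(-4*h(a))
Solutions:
 h(a) = log(-I*(C1 + 16*a)^(1/4))
 h(a) = log(I*(C1 + 16*a)^(1/4))
 h(a) = log(-(C1 + 16*a)^(1/4))
 h(a) = log(C1 + 16*a)/4


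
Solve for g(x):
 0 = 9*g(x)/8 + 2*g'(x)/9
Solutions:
 g(x) = C1*exp(-81*x/16)


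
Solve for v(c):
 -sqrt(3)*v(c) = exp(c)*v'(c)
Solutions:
 v(c) = C1*exp(sqrt(3)*exp(-c))


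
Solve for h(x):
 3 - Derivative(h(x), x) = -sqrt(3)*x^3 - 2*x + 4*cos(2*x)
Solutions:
 h(x) = C1 + sqrt(3)*x^4/4 + x^2 + 3*x - 2*sin(2*x)


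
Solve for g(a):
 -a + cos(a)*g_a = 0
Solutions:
 g(a) = C1 + Integral(a/cos(a), a)


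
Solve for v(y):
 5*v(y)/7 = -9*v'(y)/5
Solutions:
 v(y) = C1*exp(-25*y/63)


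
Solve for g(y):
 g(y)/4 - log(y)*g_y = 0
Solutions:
 g(y) = C1*exp(li(y)/4)


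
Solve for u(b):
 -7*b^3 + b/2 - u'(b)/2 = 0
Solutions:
 u(b) = C1 - 7*b^4/2 + b^2/2


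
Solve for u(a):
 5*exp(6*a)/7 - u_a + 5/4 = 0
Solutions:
 u(a) = C1 + 5*a/4 + 5*exp(6*a)/42


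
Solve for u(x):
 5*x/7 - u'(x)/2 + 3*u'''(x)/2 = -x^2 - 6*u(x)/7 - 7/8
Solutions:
 u(x) = C1*exp(7^(1/3)*x*(7/(sqrt(2867) + 54)^(1/3) + 7^(1/3)*(sqrt(2867) + 54)^(1/3))/42)*sin(sqrt(3)*7^(1/3)*x*(-7^(1/3)*(sqrt(2867) + 54)^(1/3) + 7/(sqrt(2867) + 54)^(1/3))/42) + C2*exp(7^(1/3)*x*(7/(sqrt(2867) + 54)^(1/3) + 7^(1/3)*(sqrt(2867) + 54)^(1/3))/42)*cos(sqrt(3)*7^(1/3)*x*(-7^(1/3)*(sqrt(2867) + 54)^(1/3) + 7/(sqrt(2867) + 54)^(1/3))/42) + C3*exp(-7^(1/3)*x*(7/(sqrt(2867) + 54)^(1/3) + 7^(1/3)*(sqrt(2867) + 54)^(1/3))/21) - 7*x^2/6 - 79*x/36 - 497/216


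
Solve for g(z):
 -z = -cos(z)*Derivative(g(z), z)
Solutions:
 g(z) = C1 + Integral(z/cos(z), z)


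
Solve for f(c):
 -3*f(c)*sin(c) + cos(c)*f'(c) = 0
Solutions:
 f(c) = C1/cos(c)^3


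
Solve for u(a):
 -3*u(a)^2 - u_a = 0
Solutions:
 u(a) = 1/(C1 + 3*a)


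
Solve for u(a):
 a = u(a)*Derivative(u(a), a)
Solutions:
 u(a) = -sqrt(C1 + a^2)
 u(a) = sqrt(C1 + a^2)


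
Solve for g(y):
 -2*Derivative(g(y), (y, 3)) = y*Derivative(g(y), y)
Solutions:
 g(y) = C1 + Integral(C2*airyai(-2^(2/3)*y/2) + C3*airybi(-2^(2/3)*y/2), y)


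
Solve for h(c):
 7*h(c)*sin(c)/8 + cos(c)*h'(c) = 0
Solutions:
 h(c) = C1*cos(c)^(7/8)


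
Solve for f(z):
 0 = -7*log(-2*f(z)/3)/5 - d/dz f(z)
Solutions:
 5*Integral(1/(log(-_y) - log(3) + log(2)), (_y, f(z)))/7 = C1 - z


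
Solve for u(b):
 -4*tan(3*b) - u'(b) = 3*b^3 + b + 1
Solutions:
 u(b) = C1 - 3*b^4/4 - b^2/2 - b + 4*log(cos(3*b))/3


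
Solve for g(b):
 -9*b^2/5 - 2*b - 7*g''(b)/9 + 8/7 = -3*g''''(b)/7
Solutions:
 g(b) = C1 + C2*b + C3*exp(-7*sqrt(3)*b/9) + C4*exp(7*sqrt(3)*b/9) - 27*b^4/140 - 3*b^3/7 - 927*b^2/1715


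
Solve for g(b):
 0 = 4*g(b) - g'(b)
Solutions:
 g(b) = C1*exp(4*b)


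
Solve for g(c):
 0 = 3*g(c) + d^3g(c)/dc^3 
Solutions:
 g(c) = C3*exp(-3^(1/3)*c) + (C1*sin(3^(5/6)*c/2) + C2*cos(3^(5/6)*c/2))*exp(3^(1/3)*c/2)


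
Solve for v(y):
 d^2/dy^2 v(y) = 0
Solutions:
 v(y) = C1 + C2*y


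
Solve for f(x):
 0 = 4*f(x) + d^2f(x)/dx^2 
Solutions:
 f(x) = C1*sin(2*x) + C2*cos(2*x)


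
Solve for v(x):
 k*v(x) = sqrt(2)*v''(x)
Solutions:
 v(x) = C1*exp(-2^(3/4)*sqrt(k)*x/2) + C2*exp(2^(3/4)*sqrt(k)*x/2)


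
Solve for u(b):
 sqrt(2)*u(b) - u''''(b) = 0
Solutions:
 u(b) = C1*exp(-2^(1/8)*b) + C2*exp(2^(1/8)*b) + C3*sin(2^(1/8)*b) + C4*cos(2^(1/8)*b)


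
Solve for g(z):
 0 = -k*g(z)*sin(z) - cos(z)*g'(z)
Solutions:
 g(z) = C1*exp(k*log(cos(z)))


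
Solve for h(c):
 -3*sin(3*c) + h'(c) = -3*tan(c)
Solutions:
 h(c) = C1 + 3*log(cos(c)) - cos(3*c)


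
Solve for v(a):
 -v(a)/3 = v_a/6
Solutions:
 v(a) = C1*exp(-2*a)


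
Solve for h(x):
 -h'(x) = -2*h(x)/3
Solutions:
 h(x) = C1*exp(2*x/3)


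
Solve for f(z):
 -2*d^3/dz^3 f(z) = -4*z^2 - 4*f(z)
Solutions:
 f(z) = C3*exp(2^(1/3)*z) - z^2 + (C1*sin(2^(1/3)*sqrt(3)*z/2) + C2*cos(2^(1/3)*sqrt(3)*z/2))*exp(-2^(1/3)*z/2)


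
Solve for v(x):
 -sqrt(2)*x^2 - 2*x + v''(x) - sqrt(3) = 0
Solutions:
 v(x) = C1 + C2*x + sqrt(2)*x^4/12 + x^3/3 + sqrt(3)*x^2/2


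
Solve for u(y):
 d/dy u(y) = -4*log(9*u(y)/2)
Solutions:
 -Integral(1/(-log(_y) - 2*log(3) + log(2)), (_y, u(y)))/4 = C1 - y


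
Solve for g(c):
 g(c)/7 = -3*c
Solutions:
 g(c) = -21*c


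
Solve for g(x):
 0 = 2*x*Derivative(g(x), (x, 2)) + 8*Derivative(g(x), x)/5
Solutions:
 g(x) = C1 + C2*x^(1/5)


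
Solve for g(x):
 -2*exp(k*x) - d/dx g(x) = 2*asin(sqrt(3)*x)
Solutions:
 g(x) = C1 - 2*x*asin(sqrt(3)*x) - 2*sqrt(3)*sqrt(1 - 3*x^2)/3 - 2*Piecewise((exp(k*x)/k, Ne(k, 0)), (x, True))


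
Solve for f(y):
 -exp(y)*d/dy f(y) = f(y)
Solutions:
 f(y) = C1*exp(exp(-y))


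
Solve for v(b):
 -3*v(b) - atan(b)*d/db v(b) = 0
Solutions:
 v(b) = C1*exp(-3*Integral(1/atan(b), b))


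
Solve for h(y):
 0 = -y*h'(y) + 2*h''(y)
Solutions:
 h(y) = C1 + C2*erfi(y/2)


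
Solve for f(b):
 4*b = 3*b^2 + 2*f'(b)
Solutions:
 f(b) = C1 - b^3/2 + b^2


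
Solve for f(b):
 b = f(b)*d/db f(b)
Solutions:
 f(b) = -sqrt(C1 + b^2)
 f(b) = sqrt(C1 + b^2)


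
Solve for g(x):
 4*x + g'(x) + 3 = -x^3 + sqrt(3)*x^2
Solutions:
 g(x) = C1 - x^4/4 + sqrt(3)*x^3/3 - 2*x^2 - 3*x


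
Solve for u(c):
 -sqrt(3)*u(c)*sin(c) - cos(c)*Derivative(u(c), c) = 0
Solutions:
 u(c) = C1*cos(c)^(sqrt(3))


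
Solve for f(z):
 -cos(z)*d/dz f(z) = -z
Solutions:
 f(z) = C1 + Integral(z/cos(z), z)


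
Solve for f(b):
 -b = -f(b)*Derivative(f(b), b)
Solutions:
 f(b) = -sqrt(C1 + b^2)
 f(b) = sqrt(C1 + b^2)


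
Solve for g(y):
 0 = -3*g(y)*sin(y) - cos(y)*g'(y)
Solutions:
 g(y) = C1*cos(y)^3


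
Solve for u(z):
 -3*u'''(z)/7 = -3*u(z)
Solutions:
 u(z) = C3*exp(7^(1/3)*z) + (C1*sin(sqrt(3)*7^(1/3)*z/2) + C2*cos(sqrt(3)*7^(1/3)*z/2))*exp(-7^(1/3)*z/2)


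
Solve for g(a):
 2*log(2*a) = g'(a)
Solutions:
 g(a) = C1 + 2*a*log(a) - 2*a + a*log(4)


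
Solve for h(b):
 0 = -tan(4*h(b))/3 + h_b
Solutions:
 h(b) = -asin(C1*exp(4*b/3))/4 + pi/4
 h(b) = asin(C1*exp(4*b/3))/4


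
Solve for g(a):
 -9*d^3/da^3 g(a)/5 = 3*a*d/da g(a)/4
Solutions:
 g(a) = C1 + Integral(C2*airyai(-90^(1/3)*a/6) + C3*airybi(-90^(1/3)*a/6), a)


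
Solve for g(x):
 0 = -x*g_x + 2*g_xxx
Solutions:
 g(x) = C1 + Integral(C2*airyai(2^(2/3)*x/2) + C3*airybi(2^(2/3)*x/2), x)


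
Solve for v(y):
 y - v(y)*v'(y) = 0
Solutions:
 v(y) = -sqrt(C1 + y^2)
 v(y) = sqrt(C1 + y^2)


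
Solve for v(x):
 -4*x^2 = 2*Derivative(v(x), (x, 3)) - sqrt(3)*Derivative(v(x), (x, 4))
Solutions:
 v(x) = C1 + C2*x + C3*x^2 + C4*exp(2*sqrt(3)*x/3) - x^5/30 - sqrt(3)*x^4/12 - x^3/2


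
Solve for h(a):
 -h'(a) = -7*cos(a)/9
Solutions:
 h(a) = C1 + 7*sin(a)/9


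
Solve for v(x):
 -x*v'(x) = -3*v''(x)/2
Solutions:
 v(x) = C1 + C2*erfi(sqrt(3)*x/3)


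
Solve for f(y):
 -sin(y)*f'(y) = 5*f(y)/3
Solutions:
 f(y) = C1*(cos(y) + 1)^(5/6)/(cos(y) - 1)^(5/6)


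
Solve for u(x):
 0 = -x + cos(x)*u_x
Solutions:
 u(x) = C1 + Integral(x/cos(x), x)


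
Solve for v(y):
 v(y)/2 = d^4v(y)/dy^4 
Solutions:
 v(y) = C1*exp(-2^(3/4)*y/2) + C2*exp(2^(3/4)*y/2) + C3*sin(2^(3/4)*y/2) + C4*cos(2^(3/4)*y/2)


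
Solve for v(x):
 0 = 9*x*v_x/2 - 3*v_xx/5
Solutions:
 v(x) = C1 + C2*erfi(sqrt(15)*x/2)


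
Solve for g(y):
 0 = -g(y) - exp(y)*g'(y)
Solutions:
 g(y) = C1*exp(exp(-y))


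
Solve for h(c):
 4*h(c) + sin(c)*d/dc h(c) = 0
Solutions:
 h(c) = C1*(cos(c)^2 + 2*cos(c) + 1)/(cos(c)^2 - 2*cos(c) + 1)


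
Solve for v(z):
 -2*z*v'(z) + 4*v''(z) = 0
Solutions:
 v(z) = C1 + C2*erfi(z/2)


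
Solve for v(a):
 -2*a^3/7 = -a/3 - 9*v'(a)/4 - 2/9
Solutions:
 v(a) = C1 + 2*a^4/63 - 2*a^2/27 - 8*a/81


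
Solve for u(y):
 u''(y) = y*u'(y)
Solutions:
 u(y) = C1 + C2*erfi(sqrt(2)*y/2)


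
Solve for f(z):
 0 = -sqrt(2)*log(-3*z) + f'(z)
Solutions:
 f(z) = C1 + sqrt(2)*z*log(-z) + sqrt(2)*z*(-1 + log(3))


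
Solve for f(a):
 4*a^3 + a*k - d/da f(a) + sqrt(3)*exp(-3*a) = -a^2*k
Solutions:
 f(a) = C1 + a^4 + a^3*k/3 + a^2*k/2 - sqrt(3)*exp(-3*a)/3


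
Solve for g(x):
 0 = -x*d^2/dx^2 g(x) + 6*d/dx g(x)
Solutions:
 g(x) = C1 + C2*x^7


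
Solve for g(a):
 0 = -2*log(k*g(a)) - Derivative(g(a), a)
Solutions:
 li(k*g(a))/k = C1 - 2*a


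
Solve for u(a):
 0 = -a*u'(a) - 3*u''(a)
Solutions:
 u(a) = C1 + C2*erf(sqrt(6)*a/6)


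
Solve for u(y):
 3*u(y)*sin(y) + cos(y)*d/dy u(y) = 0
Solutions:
 u(y) = C1*cos(y)^3


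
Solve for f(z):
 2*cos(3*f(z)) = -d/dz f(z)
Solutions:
 f(z) = -asin((C1 + exp(12*z))/(C1 - exp(12*z)))/3 + pi/3
 f(z) = asin((C1 + exp(12*z))/(C1 - exp(12*z)))/3


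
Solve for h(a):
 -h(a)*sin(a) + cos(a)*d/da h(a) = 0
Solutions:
 h(a) = C1/cos(a)


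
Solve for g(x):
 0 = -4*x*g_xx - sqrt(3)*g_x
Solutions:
 g(x) = C1 + C2*x^(1 - sqrt(3)/4)


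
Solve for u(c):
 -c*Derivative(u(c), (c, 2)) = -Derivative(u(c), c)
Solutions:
 u(c) = C1 + C2*c^2


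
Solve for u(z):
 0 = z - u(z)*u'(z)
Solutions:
 u(z) = -sqrt(C1 + z^2)
 u(z) = sqrt(C1 + z^2)


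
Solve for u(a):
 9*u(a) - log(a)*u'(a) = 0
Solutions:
 u(a) = C1*exp(9*li(a))


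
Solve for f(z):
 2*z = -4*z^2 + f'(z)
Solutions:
 f(z) = C1 + 4*z^3/3 + z^2


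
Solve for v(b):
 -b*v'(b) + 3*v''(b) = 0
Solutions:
 v(b) = C1 + C2*erfi(sqrt(6)*b/6)


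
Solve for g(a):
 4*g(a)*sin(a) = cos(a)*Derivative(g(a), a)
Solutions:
 g(a) = C1/cos(a)^4


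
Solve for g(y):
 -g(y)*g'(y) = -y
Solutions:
 g(y) = -sqrt(C1 + y^2)
 g(y) = sqrt(C1 + y^2)


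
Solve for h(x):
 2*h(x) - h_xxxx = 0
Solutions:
 h(x) = C1*exp(-2^(1/4)*x) + C2*exp(2^(1/4)*x) + C3*sin(2^(1/4)*x) + C4*cos(2^(1/4)*x)


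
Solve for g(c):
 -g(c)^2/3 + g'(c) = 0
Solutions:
 g(c) = -3/(C1 + c)


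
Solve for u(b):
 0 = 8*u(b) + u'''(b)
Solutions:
 u(b) = C3*exp(-2*b) + (C1*sin(sqrt(3)*b) + C2*cos(sqrt(3)*b))*exp(b)


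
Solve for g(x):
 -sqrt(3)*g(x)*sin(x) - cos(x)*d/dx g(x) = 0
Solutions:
 g(x) = C1*cos(x)^(sqrt(3))


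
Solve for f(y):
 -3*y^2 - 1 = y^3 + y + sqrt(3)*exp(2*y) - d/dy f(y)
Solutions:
 f(y) = C1 + y^4/4 + y^3 + y^2/2 + y + sqrt(3)*exp(2*y)/2


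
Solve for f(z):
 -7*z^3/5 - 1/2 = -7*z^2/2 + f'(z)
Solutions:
 f(z) = C1 - 7*z^4/20 + 7*z^3/6 - z/2


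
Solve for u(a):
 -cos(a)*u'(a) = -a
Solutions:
 u(a) = C1 + Integral(a/cos(a), a)


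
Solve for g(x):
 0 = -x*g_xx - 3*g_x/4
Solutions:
 g(x) = C1 + C2*x^(1/4)


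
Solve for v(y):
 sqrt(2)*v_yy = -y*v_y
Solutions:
 v(y) = C1 + C2*erf(2^(1/4)*y/2)


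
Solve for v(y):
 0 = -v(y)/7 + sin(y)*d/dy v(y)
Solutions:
 v(y) = C1*(cos(y) - 1)^(1/14)/(cos(y) + 1)^(1/14)


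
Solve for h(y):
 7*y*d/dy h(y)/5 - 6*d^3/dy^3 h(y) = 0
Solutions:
 h(y) = C1 + Integral(C2*airyai(30^(2/3)*7^(1/3)*y/30) + C3*airybi(30^(2/3)*7^(1/3)*y/30), y)


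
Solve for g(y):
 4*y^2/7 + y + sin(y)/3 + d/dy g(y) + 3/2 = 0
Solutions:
 g(y) = C1 - 4*y^3/21 - y^2/2 - 3*y/2 + cos(y)/3


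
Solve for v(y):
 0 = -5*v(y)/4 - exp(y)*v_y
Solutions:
 v(y) = C1*exp(5*exp(-y)/4)


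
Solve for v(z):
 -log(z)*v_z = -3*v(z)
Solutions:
 v(z) = C1*exp(3*li(z))


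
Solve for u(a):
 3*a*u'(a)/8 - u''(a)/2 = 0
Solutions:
 u(a) = C1 + C2*erfi(sqrt(6)*a/4)


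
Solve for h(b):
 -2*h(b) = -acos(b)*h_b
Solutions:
 h(b) = C1*exp(2*Integral(1/acos(b), b))


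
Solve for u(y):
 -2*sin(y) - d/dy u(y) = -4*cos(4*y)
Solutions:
 u(y) = C1 + sin(4*y) + 2*cos(y)


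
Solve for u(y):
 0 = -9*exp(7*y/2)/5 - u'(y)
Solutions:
 u(y) = C1 - 18*exp(7*y/2)/35


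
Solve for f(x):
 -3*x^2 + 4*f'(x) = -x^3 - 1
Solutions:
 f(x) = C1 - x^4/16 + x^3/4 - x/4


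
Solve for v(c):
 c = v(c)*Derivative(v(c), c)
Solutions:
 v(c) = -sqrt(C1 + c^2)
 v(c) = sqrt(C1 + c^2)


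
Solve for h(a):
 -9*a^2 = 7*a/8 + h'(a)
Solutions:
 h(a) = C1 - 3*a^3 - 7*a^2/16


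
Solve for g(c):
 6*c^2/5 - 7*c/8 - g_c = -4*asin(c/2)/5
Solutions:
 g(c) = C1 + 2*c^3/5 - 7*c^2/16 + 4*c*asin(c/2)/5 + 4*sqrt(4 - c^2)/5


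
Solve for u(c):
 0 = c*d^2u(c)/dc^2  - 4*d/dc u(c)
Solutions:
 u(c) = C1 + C2*c^5


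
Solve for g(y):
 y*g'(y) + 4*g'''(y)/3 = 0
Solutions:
 g(y) = C1 + Integral(C2*airyai(-6^(1/3)*y/2) + C3*airybi(-6^(1/3)*y/2), y)


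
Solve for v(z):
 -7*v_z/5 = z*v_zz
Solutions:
 v(z) = C1 + C2/z^(2/5)


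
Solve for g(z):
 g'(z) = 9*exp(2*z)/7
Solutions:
 g(z) = C1 + 9*exp(2*z)/14


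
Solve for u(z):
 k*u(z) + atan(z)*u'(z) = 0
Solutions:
 u(z) = C1*exp(-k*Integral(1/atan(z), z))


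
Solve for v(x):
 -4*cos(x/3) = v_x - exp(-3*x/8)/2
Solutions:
 v(x) = C1 - 12*sin(x/3) - 4*exp(-3*x/8)/3


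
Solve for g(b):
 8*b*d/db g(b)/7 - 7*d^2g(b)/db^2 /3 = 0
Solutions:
 g(b) = C1 + C2*erfi(2*sqrt(3)*b/7)


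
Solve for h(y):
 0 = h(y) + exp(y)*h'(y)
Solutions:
 h(y) = C1*exp(exp(-y))


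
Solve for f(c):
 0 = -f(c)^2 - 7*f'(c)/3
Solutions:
 f(c) = 7/(C1 + 3*c)


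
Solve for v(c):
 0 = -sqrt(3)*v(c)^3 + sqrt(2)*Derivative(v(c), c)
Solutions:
 v(c) = -sqrt(-1/(C1 + sqrt(6)*c))
 v(c) = sqrt(-1/(C1 + sqrt(6)*c))


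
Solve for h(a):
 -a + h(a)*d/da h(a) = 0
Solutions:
 h(a) = -sqrt(C1 + a^2)
 h(a) = sqrt(C1 + a^2)


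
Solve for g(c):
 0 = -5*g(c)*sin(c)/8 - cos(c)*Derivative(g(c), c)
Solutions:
 g(c) = C1*cos(c)^(5/8)


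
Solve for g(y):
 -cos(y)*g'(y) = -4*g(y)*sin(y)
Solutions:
 g(y) = C1/cos(y)^4


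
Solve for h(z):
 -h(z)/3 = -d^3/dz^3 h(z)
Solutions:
 h(z) = C3*exp(3^(2/3)*z/3) + (C1*sin(3^(1/6)*z/2) + C2*cos(3^(1/6)*z/2))*exp(-3^(2/3)*z/6)


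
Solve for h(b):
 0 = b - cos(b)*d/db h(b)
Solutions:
 h(b) = C1 + Integral(b/cos(b), b)


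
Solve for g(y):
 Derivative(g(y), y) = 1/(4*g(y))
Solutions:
 g(y) = -sqrt(C1 + 2*y)/2
 g(y) = sqrt(C1 + 2*y)/2


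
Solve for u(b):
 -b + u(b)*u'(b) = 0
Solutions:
 u(b) = -sqrt(C1 + b^2)
 u(b) = sqrt(C1 + b^2)


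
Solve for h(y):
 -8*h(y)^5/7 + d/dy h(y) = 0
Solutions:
 h(y) = -7^(1/4)*(-1/(C1 + 32*y))^(1/4)
 h(y) = 7^(1/4)*(-1/(C1 + 32*y))^(1/4)
 h(y) = -7^(1/4)*I*(-1/(C1 + 32*y))^(1/4)
 h(y) = 7^(1/4)*I*(-1/(C1 + 32*y))^(1/4)


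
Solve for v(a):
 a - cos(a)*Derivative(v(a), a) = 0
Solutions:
 v(a) = C1 + Integral(a/cos(a), a)


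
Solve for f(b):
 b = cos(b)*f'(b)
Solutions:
 f(b) = C1 + Integral(b/cos(b), b)


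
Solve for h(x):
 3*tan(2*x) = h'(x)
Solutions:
 h(x) = C1 - 3*log(cos(2*x))/2


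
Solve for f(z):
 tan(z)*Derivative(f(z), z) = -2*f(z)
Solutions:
 f(z) = C1/sin(z)^2


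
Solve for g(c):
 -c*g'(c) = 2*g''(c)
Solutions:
 g(c) = C1 + C2*erf(c/2)


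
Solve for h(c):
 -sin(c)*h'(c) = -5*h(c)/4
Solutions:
 h(c) = C1*(cos(c) - 1)^(5/8)/(cos(c) + 1)^(5/8)


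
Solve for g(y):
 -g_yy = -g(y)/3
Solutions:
 g(y) = C1*exp(-sqrt(3)*y/3) + C2*exp(sqrt(3)*y/3)


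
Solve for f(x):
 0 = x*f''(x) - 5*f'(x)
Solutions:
 f(x) = C1 + C2*x^6


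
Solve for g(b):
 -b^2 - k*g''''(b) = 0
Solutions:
 g(b) = C1 + C2*b + C3*b^2 + C4*b^3 - b^6/(360*k)


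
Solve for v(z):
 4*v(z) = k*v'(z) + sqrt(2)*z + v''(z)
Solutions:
 v(z) = C1*exp(z*(-k + sqrt(k^2 + 16))/2) + C2*exp(-z*(k + sqrt(k^2 + 16))/2) + sqrt(2)*k/16 + sqrt(2)*z/4


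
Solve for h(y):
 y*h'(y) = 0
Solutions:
 h(y) = C1


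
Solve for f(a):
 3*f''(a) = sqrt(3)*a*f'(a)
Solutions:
 f(a) = C1 + C2*erfi(sqrt(2)*3^(3/4)*a/6)


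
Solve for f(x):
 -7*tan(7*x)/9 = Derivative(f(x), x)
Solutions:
 f(x) = C1 + log(cos(7*x))/9


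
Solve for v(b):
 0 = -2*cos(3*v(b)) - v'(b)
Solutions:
 v(b) = -asin((C1 + exp(12*b))/(C1 - exp(12*b)))/3 + pi/3
 v(b) = asin((C1 + exp(12*b))/(C1 - exp(12*b)))/3


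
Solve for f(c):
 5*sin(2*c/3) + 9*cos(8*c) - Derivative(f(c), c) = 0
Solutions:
 f(c) = C1 + 9*sin(8*c)/8 - 15*cos(2*c/3)/2


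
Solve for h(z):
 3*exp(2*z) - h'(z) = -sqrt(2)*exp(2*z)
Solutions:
 h(z) = C1 + sqrt(2)*exp(2*z)/2 + 3*exp(2*z)/2


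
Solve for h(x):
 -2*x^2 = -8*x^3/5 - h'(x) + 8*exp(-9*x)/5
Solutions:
 h(x) = C1 - 2*x^4/5 + 2*x^3/3 - 8*exp(-9*x)/45


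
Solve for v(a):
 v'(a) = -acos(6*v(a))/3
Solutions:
 Integral(1/acos(6*_y), (_y, v(a))) = C1 - a/3


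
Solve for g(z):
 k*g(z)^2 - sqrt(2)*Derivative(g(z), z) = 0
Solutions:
 g(z) = -2/(C1 + sqrt(2)*k*z)


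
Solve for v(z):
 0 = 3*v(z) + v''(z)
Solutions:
 v(z) = C1*sin(sqrt(3)*z) + C2*cos(sqrt(3)*z)


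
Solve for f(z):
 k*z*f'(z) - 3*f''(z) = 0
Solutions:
 f(z) = Piecewise((-sqrt(6)*sqrt(pi)*C1*erf(sqrt(6)*z*sqrt(-k)/6)/(2*sqrt(-k)) - C2, (k > 0) | (k < 0)), (-C1*z - C2, True))


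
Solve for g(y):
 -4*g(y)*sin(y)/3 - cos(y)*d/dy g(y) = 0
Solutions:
 g(y) = C1*cos(y)^(4/3)


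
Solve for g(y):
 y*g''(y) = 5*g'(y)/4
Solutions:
 g(y) = C1 + C2*y^(9/4)


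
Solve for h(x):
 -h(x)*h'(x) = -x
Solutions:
 h(x) = -sqrt(C1 + x^2)
 h(x) = sqrt(C1 + x^2)


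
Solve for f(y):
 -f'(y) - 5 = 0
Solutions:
 f(y) = C1 - 5*y


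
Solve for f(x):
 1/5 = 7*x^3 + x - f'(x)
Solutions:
 f(x) = C1 + 7*x^4/4 + x^2/2 - x/5


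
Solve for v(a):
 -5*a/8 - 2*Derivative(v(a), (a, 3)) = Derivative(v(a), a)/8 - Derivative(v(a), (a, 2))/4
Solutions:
 v(a) = C1 - 5*a^2/2 - 10*a + (C2*sin(sqrt(15)*a/16) + C3*cos(sqrt(15)*a/16))*exp(a/16)


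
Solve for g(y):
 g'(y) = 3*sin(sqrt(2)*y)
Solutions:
 g(y) = C1 - 3*sqrt(2)*cos(sqrt(2)*y)/2


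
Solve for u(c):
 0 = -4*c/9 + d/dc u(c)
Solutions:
 u(c) = C1 + 2*c^2/9


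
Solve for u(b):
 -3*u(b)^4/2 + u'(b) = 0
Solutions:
 u(b) = 2^(1/3)*(-1/(C1 + 9*b))^(1/3)
 u(b) = 2^(1/3)*(-1/(C1 + 3*b))^(1/3)*(-3^(2/3) - 3*3^(1/6)*I)/6
 u(b) = 2^(1/3)*(-1/(C1 + 3*b))^(1/3)*(-3^(2/3) + 3*3^(1/6)*I)/6


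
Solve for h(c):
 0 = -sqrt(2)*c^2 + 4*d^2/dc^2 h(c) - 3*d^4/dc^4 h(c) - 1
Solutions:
 h(c) = C1 + C2*c + C3*exp(-2*sqrt(3)*c/3) + C4*exp(2*sqrt(3)*c/3) + sqrt(2)*c^4/48 + c^2*(2 + 3*sqrt(2))/16


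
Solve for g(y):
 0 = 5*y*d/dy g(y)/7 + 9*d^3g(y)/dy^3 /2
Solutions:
 g(y) = C1 + Integral(C2*airyai(-1470^(1/3)*y/21) + C3*airybi(-1470^(1/3)*y/21), y)


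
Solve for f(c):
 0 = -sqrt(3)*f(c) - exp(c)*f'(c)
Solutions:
 f(c) = C1*exp(sqrt(3)*exp(-c))


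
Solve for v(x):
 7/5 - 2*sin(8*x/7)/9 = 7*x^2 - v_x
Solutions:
 v(x) = C1 + 7*x^3/3 - 7*x/5 - 7*cos(8*x/7)/36


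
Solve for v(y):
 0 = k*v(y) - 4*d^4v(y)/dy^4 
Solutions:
 v(y) = C1*exp(-sqrt(2)*k^(1/4)*y/2) + C2*exp(sqrt(2)*k^(1/4)*y/2) + C3*exp(-sqrt(2)*I*k^(1/4)*y/2) + C4*exp(sqrt(2)*I*k^(1/4)*y/2)


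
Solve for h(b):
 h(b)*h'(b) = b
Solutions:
 h(b) = -sqrt(C1 + b^2)
 h(b) = sqrt(C1 + b^2)


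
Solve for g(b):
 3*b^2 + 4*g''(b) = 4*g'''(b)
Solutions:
 g(b) = C1 + C2*b + C3*exp(b) - b^4/16 - b^3/4 - 3*b^2/4


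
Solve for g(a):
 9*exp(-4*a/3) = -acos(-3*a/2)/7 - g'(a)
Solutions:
 g(a) = C1 - a*acos(-3*a/2)/7 - sqrt(4 - 9*a^2)/21 + 27*exp(-4*a/3)/4


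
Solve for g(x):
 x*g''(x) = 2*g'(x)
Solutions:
 g(x) = C1 + C2*x^3


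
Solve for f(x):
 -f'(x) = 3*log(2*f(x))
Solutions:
 Integral(1/(log(_y) + log(2)), (_y, f(x)))/3 = C1 - x


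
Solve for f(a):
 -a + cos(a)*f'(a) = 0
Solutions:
 f(a) = C1 + Integral(a/cos(a), a)


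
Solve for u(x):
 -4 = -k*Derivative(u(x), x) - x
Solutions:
 u(x) = C1 - x^2/(2*k) + 4*x/k


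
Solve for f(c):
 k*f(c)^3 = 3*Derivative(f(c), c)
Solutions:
 f(c) = -sqrt(6)*sqrt(-1/(C1 + c*k))/2
 f(c) = sqrt(6)*sqrt(-1/(C1 + c*k))/2


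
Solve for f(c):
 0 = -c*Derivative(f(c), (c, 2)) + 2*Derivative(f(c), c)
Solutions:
 f(c) = C1 + C2*c^3


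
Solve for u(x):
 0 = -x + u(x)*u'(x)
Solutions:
 u(x) = -sqrt(C1 + x^2)
 u(x) = sqrt(C1 + x^2)


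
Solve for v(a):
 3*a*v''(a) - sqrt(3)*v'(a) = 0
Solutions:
 v(a) = C1 + C2*a^(sqrt(3)/3 + 1)


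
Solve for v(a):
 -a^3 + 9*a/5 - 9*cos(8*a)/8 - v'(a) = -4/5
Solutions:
 v(a) = C1 - a^4/4 + 9*a^2/10 + 4*a/5 - 9*sin(8*a)/64


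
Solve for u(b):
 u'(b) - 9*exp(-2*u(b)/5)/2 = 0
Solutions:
 u(b) = 5*log(-sqrt(C1 + 9*b)) - 5*log(5)/2
 u(b) = 5*log(C1 + 9*b)/2 - 5*log(5)/2


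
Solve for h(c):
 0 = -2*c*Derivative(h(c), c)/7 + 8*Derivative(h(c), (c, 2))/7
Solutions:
 h(c) = C1 + C2*erfi(sqrt(2)*c/4)


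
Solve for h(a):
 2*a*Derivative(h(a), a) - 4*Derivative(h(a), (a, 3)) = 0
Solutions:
 h(a) = C1 + Integral(C2*airyai(2^(2/3)*a/2) + C3*airybi(2^(2/3)*a/2), a)


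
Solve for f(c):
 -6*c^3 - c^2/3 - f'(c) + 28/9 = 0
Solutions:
 f(c) = C1 - 3*c^4/2 - c^3/9 + 28*c/9


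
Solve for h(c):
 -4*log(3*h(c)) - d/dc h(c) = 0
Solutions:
 Integral(1/(log(_y) + log(3)), (_y, h(c)))/4 = C1 - c


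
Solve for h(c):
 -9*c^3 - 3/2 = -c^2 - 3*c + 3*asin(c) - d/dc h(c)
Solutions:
 h(c) = C1 + 9*c^4/4 - c^3/3 - 3*c^2/2 + 3*c*asin(c) + 3*c/2 + 3*sqrt(1 - c^2)


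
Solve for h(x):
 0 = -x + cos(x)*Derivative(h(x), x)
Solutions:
 h(x) = C1 + Integral(x/cos(x), x)


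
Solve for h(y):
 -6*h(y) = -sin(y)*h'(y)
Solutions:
 h(y) = C1*(cos(y)^3 - 3*cos(y)^2 + 3*cos(y) - 1)/(cos(y)^3 + 3*cos(y)^2 + 3*cos(y) + 1)
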